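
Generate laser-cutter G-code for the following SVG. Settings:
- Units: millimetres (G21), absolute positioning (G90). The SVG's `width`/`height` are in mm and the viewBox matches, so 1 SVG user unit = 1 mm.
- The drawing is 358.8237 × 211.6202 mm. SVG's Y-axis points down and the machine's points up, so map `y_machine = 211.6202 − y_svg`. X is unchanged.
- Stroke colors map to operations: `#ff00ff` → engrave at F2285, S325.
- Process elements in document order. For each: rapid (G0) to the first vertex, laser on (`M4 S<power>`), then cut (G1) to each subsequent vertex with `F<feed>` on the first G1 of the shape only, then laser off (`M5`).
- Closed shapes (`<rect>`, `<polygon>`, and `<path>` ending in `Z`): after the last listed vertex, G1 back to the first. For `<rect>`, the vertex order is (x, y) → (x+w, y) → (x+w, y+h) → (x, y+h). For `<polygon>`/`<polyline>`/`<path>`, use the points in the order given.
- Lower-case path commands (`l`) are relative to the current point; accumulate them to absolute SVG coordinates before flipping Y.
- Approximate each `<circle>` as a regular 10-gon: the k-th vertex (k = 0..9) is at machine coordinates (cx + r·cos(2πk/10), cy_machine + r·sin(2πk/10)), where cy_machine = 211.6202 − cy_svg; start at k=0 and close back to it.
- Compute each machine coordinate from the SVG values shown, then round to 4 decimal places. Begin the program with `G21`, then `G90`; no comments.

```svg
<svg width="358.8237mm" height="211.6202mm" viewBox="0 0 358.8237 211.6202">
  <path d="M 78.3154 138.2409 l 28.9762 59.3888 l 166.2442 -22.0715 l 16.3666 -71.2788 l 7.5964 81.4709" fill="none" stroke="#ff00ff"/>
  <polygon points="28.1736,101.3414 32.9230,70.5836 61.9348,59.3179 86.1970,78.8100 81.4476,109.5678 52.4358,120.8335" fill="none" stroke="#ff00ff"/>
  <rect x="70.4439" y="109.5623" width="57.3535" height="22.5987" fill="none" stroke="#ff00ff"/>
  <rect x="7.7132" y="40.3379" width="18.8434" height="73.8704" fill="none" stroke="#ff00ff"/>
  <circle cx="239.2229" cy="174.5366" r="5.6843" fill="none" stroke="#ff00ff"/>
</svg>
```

G21
G90
G0 X78.3154 Y73.3793
M4 S325
G1 X107.2916 Y13.9905 F2285
G1 X273.5358 Y36.0620
G1 X289.9024 Y107.3408
G1 X297.4988 Y25.8699
M5
G0 X28.1736 Y110.2788
M4 S325
G1 X32.9230 Y141.0366 F2285
G1 X61.9348 Y152.3023
G1 X86.1970 Y132.8102
G1 X81.4476 Y102.0524
G1 X52.4358 Y90.7867
G1 X28.1736 Y110.2788
M5
G0 X70.4439 Y102.0579
M4 S325
G1 X127.7974 Y102.0579 F2285
G1 X127.7974 Y79.4592
G1 X70.4439 Y79.4592
G1 X70.4439 Y102.0579
M5
G0 X7.7132 Y171.2823
M4 S325
G1 X26.5566 Y171.2823 F2285
G1 X26.5566 Y97.4119
G1 X7.7132 Y97.4119
G1 X7.7132 Y171.2823
M5
G0 X244.9072 Y37.0836
M4 S325
G1 X243.8216 Y40.4247 F2285
G1 X240.9794 Y42.4897
G1 X237.4664 Y42.4897
G1 X234.6242 Y40.4247
G1 X233.5386 Y37.0836
G1 X234.6242 Y33.7425
G1 X237.4664 Y31.6775
G1 X240.9794 Y31.6775
G1 X243.8216 Y33.7425
G1 X244.9072 Y37.0836
M5

1 u = 1 mm; y_m = 211.6202 − y.

[1] `<path>` open polyline, #ff00ff→engrave S325 F2285: (78.3154,73.3793) → (107.2916,13.9905) → (273.5358,36.0620) → (289.9024,107.3408) → (297.4988,25.8699)

[2] `<polygon>` regular polygon, #ff00ff→engrave S325 F2285: (28.1736,110.2788) → (32.9230,141.0366) → (61.9348,152.3023) → (86.1970,132.8102) → (81.4476,102.0524) → (52.4358,90.7867) → (28.1736,110.2788) (closed)

[3] `<rect>` rectangle, #ff00ff→engrave S325 F2285: (70.4439,102.0579) → (127.7974,102.0579) → (127.7974,79.4592) → (70.4439,79.4592) → (70.4439,102.0579) (closed)

[4] `<rect>` rectangle, #ff00ff→engrave S325 F2285: (7.7132,171.2823) → (26.5566,171.2823) → (26.5566,97.4119) → (7.7132,97.4119) → (7.7132,171.2823) (closed)

[5] `<circle>` circle, #ff00ff→engrave S325 F2285: (244.9072,37.0836) → (243.8216,40.4247) → (240.9794,42.4897) → (237.4664,42.4897) → (234.6242,40.4247) → (233.5386,37.0836) → (234.6242,33.7425) → (237.4664,31.6775) → (240.9794,31.6775) → (243.8216,33.7425) → (244.9072,37.0836) (closed)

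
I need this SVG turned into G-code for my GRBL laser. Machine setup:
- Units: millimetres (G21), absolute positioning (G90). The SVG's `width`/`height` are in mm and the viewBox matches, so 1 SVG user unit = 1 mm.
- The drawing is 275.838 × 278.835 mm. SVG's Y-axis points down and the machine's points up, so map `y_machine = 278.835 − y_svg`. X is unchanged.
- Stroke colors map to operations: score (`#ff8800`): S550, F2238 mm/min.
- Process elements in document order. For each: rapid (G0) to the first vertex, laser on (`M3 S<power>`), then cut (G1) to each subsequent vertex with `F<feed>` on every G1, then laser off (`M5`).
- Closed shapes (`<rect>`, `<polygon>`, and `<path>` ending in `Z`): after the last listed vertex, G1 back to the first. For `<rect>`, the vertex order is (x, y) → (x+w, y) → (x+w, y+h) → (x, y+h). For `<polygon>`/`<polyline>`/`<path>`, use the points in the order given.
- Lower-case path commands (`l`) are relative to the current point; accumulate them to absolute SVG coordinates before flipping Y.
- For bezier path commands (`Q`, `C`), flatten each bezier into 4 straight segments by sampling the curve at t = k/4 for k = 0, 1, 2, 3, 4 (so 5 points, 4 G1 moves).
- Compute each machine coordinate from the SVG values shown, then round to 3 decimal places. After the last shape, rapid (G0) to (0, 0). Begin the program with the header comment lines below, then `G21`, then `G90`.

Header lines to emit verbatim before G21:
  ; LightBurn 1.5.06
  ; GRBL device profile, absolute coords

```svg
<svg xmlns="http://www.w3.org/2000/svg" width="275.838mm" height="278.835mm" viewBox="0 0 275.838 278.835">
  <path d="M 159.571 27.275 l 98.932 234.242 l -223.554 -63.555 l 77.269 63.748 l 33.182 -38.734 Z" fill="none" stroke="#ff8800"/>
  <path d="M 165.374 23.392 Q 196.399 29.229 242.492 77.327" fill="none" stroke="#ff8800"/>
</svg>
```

1 u = 1 mm; y_m = 278.835 − y.

[1] `<path>` closed polygon, #ff8800→score S550 F2238: (159.571,251.560) → (258.503,17.318) → (34.949,80.873) → (112.218,17.125) → (145.400,55.859) → (159.571,251.560) (closed)

[2] `<path>` quadratic bezier, #ff8800→score S550 F2238: (165.374,255.443) → (181.828,249.883) → (200.166,239.041) → (220.387,222.916) → (242.492,201.508)

; LightBurn 1.5.06
; GRBL device profile, absolute coords
G21
G90
G0 X159.571 Y251.560
M3 S550
G1 X258.503 Y17.318 F2238
G1 X34.949 Y80.873 F2238
G1 X112.218 Y17.125 F2238
G1 X145.400 Y55.859 F2238
G1 X159.571 Y251.560 F2238
M5
G0 X165.374 Y255.443
M3 S550
G1 X181.828 Y249.883 F2238
G1 X200.166 Y239.041 F2238
G1 X220.387 Y222.916 F2238
G1 X242.492 Y201.508 F2238
M5
G0 X0.000 Y0.000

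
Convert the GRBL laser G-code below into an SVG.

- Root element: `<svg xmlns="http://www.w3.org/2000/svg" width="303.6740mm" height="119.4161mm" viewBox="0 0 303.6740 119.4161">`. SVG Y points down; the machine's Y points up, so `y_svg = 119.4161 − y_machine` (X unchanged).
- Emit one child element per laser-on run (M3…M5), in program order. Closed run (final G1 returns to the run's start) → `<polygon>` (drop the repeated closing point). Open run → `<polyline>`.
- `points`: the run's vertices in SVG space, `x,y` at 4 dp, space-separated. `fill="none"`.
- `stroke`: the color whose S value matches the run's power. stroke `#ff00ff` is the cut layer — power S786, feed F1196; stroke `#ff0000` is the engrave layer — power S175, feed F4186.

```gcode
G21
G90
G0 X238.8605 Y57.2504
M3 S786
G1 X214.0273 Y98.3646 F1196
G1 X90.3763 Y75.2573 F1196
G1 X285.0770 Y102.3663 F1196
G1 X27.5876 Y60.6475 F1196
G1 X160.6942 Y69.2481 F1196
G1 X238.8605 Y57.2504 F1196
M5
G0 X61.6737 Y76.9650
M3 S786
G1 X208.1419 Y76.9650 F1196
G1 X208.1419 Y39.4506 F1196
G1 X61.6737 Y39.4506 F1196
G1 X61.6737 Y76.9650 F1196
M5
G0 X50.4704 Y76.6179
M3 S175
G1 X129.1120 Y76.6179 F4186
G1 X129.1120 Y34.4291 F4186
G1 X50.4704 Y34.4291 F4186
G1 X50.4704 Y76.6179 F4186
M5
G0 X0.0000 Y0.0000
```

<svg xmlns="http://www.w3.org/2000/svg" width="303.6740mm" height="119.4161mm" viewBox="0 0 303.6740 119.4161">
  <polygon points="238.8605,62.1657 214.0273,21.0515 90.3763,44.1588 285.0770,17.0498 27.5876,58.7686 160.6942,50.1680" fill="none" stroke="#ff00ff"/>
  <polygon points="61.6737,42.4511 208.1419,42.4511 208.1419,79.9655 61.6737,79.9655" fill="none" stroke="#ff00ff"/>
  <polygon points="50.4704,42.7982 129.1120,42.7982 129.1120,84.9870 50.4704,84.9870" fill="none" stroke="#ff0000"/>
</svg>

Machine Y-up, SVG Y-down with viewBox height 119.4161, so y_svg = 119.4161 − y_machine; X carries over.

Run 1: S786 ⇒ cut layer `#ff00ff`. The run returns to its start, so emit a `<polygon>` with points (Y-flipped): 238.8605,62.1657 214.0273,21.0515 90.3763,44.1588 285.0770,17.0498 27.5876,58.7686 160.6942,50.1680.

Run 2: the run's S786 means `#ff00ff` (cut). The run returns to its start, so emit a `<polygon>` with points (Y-flipped): 61.6737,42.4511 208.1419,42.4511 208.1419,79.9655 61.6737,79.9655.

Run 3: the run's S175 means `#ff0000` (engrave). The run returns to its start, so emit a `<polygon>` with points (Y-flipped): 50.4704,42.7982 129.1120,42.7982 129.1120,84.9870 50.4704,84.9870.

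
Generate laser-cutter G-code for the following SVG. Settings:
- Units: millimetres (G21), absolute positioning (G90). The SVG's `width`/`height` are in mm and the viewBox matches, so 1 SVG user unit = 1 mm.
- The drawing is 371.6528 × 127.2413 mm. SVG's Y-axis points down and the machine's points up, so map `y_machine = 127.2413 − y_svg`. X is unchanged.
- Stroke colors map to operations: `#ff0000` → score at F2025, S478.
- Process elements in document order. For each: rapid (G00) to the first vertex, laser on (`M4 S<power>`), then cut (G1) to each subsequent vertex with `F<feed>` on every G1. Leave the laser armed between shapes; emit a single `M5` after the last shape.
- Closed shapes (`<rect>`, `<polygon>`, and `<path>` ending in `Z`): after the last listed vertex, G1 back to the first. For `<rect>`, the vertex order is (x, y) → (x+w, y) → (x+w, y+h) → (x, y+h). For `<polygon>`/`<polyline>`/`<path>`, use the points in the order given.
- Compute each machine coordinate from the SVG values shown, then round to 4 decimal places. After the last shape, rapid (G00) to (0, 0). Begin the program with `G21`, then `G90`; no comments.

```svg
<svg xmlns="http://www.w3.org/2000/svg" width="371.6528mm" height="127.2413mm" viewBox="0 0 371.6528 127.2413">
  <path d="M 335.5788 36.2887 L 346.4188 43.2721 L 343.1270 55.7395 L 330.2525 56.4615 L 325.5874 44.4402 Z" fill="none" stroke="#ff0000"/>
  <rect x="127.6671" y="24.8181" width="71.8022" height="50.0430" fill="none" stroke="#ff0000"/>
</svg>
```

G21
G90
G00 X335.5788 Y90.9526
M4 S478
G1 X346.4188 Y83.9692 F2025
G1 X343.1270 Y71.5018 F2025
G1 X330.2525 Y70.7798 F2025
G1 X325.5874 Y82.8011 F2025
G1 X335.5788 Y90.9526 F2025
G00 X127.6671 Y102.4232
M4 S478
G1 X199.4693 Y102.4232 F2025
G1 X199.4693 Y52.3802 F2025
G1 X127.6671 Y52.3802 F2025
G1 X127.6671 Y102.4232 F2025
M5
G00 X0.0000 Y0.0000

1 u = 1 mm; y_m = 127.2413 − y.

[1] `<path>` regular polygon, #ff0000→score S478 F2025: (335.5788,90.9526) → (346.4188,83.9692) → (343.1270,71.5018) → (330.2525,70.7798) → (325.5874,82.8011) → (335.5788,90.9526) (closed)

[2] `<rect>` rectangle, #ff0000→score S478 F2025: (127.6671,102.4232) → (199.4693,102.4232) → (199.4693,52.3802) → (127.6671,52.3802) → (127.6671,102.4232) (closed)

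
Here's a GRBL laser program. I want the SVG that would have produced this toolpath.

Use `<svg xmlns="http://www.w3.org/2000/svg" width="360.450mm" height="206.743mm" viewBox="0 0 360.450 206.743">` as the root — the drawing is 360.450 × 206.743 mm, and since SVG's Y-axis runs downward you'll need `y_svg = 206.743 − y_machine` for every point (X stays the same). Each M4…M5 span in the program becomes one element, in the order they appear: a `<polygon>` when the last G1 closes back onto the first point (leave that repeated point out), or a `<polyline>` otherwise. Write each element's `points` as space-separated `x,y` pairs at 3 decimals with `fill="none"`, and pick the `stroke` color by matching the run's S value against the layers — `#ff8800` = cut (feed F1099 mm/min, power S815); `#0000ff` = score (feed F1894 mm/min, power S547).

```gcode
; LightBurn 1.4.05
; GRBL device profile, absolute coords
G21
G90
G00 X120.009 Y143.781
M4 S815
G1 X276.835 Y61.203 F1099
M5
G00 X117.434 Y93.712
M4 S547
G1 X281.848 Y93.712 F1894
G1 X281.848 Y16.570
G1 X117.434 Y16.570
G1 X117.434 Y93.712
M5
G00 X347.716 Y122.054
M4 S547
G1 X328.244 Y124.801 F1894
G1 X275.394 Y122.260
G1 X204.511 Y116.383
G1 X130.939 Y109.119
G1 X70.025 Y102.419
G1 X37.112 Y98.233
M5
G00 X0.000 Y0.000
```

Each laser-on run becomes one SVG element. Flip Y back into SVG space with y_svg = 206.743 − y_machine.

Run 1: power S815 maps to stroke `#ff8800` (cut). The run is open, so emit a `<polyline>` with points (Y-flipped): 120.009,62.962 276.835,145.540.

Run 2: power S547 maps to stroke `#0000ff` (score). The run returns to its start, so emit a `<polygon>` with points (Y-flipped): 117.434,113.031 281.848,113.031 281.848,190.173 117.434,190.173.

Run 3: the run's S547 means `#0000ff` (score). The run is open, so emit a `<polyline>` with points (Y-flipped): 347.716,84.689 328.244,81.942 275.394,84.483 204.511,90.360 130.939,97.624 70.025,104.324 37.112,108.510.

<svg xmlns="http://www.w3.org/2000/svg" width="360.450mm" height="206.743mm" viewBox="0 0 360.450 206.743">
  <polyline points="120.009,62.962 276.835,145.540" fill="none" stroke="#ff8800"/>
  <polygon points="117.434,113.031 281.848,113.031 281.848,190.173 117.434,190.173" fill="none" stroke="#0000ff"/>
  <polyline points="347.716,84.689 328.244,81.942 275.394,84.483 204.511,90.360 130.939,97.624 70.025,104.324 37.112,108.510" fill="none" stroke="#0000ff"/>
</svg>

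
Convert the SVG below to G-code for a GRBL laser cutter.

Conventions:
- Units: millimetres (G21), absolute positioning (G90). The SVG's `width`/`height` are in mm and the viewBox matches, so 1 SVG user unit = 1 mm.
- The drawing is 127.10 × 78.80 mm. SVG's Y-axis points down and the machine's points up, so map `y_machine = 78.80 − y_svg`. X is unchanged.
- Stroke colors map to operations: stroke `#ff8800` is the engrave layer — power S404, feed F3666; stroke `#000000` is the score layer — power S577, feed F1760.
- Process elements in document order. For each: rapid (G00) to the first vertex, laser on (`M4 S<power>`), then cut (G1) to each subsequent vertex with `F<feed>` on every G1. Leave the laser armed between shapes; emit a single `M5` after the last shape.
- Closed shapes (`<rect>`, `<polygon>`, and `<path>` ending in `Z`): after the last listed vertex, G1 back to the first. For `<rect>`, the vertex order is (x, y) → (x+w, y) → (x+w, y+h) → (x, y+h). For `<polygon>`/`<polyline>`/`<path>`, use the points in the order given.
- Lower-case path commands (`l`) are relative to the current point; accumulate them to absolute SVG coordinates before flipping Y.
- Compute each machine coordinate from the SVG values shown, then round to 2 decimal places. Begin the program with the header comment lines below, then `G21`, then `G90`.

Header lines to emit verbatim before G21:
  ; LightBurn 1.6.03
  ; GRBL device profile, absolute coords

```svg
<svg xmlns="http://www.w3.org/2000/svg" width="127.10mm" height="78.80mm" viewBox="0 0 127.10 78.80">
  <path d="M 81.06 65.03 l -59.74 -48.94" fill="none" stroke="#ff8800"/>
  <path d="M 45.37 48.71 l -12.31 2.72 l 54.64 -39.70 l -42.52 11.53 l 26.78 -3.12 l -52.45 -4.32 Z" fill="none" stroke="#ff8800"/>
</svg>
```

Since the viewBox matches the mm dimensions, user units are millimetres directly. The only transform is the Y-flip y_m = 78.80 − y_svg.

Shape 1 is a line segment drawn with `<path>`. Its stroke #ff8800 means engrave at S404, F3666. After flipping Y the toolpath is (81.06,13.77) → (21.32,62.71).

Shape 2 is a closed polygon drawn with `<path>`. Its stroke #ff8800 means engrave at S404, F3666. After flipping Y the toolpath is (45.37,30.09) → (33.06,27.37) → (87.70,67.07) → (45.18,55.54) → (71.96,58.66) → (19.51,62.98) → (45.37,30.09), returning to the start.

; LightBurn 1.6.03
; GRBL device profile, absolute coords
G21
G90
G00 X81.06 Y13.77
M4 S404
G1 X21.32 Y62.71 F3666
G00 X45.37 Y30.09
M4 S404
G1 X33.06 Y27.37 F3666
G1 X87.70 Y67.07 F3666
G1 X45.18 Y55.54 F3666
G1 X71.96 Y58.66 F3666
G1 X19.51 Y62.98 F3666
G1 X45.37 Y30.09 F3666
M5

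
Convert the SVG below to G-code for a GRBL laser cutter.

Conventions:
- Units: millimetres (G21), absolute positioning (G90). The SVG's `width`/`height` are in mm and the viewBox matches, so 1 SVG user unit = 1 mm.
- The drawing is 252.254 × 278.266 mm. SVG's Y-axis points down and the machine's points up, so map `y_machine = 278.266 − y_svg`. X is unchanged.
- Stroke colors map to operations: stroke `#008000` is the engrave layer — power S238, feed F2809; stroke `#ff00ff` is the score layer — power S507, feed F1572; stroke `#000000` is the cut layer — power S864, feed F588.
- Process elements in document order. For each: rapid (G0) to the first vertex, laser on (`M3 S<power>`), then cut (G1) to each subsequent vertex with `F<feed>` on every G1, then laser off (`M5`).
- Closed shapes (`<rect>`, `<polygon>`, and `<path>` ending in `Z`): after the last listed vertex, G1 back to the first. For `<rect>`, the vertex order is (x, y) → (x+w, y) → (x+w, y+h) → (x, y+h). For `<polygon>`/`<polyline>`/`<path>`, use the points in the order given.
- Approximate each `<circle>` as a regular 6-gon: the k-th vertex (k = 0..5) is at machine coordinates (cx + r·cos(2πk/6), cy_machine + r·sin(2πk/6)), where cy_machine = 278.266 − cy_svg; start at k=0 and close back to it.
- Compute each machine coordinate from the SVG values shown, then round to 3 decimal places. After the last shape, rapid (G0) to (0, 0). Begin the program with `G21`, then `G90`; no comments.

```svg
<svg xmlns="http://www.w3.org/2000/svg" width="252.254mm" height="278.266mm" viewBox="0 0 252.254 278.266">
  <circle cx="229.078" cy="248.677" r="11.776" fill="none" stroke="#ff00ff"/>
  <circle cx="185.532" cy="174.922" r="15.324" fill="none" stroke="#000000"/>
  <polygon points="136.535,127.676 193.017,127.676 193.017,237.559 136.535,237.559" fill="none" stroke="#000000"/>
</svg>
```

Since the viewBox matches the mm dimensions, user units are millimetres directly. The only transform is the Y-flip y_m = 278.266 − y_svg.

Shape 1 is a circle drawn with `<circle>`. Its stroke #ff00ff means score at S507, F1572. After flipping Y the toolpath is (240.854,29.589) → (234.966,39.787) → (223.190,39.787) → (217.302,29.589) → (223.190,19.391) → (234.966,19.391) → (240.854,29.589), returning to the start.

Shape 2 is a circle drawn with `<circle>`. Its stroke #000000 means cut at S864, F588. After flipping Y the toolpath is (200.856,103.344) → (193.194,116.615) → (177.870,116.615) → (170.208,103.344) → (177.870,90.073) → (193.194,90.073) → (200.856,103.344), returning to the start.

Shape 3 is a rectangle drawn with `<polygon>`. Its stroke #000000 means cut at S864, F588. After flipping Y the toolpath is (136.535,150.590) → (193.017,150.590) → (193.017,40.707) → (136.535,40.707) → (136.535,150.590), returning to the start.

G21
G90
G0 X240.854 Y29.589
M3 S507
G1 X234.966 Y39.787 F1572
G1 X223.190 Y39.787 F1572
G1 X217.302 Y29.589 F1572
G1 X223.190 Y19.391 F1572
G1 X234.966 Y19.391 F1572
G1 X240.854 Y29.589 F1572
M5
G0 X200.856 Y103.344
M3 S864
G1 X193.194 Y116.615 F588
G1 X177.870 Y116.615 F588
G1 X170.208 Y103.344 F588
G1 X177.870 Y90.073 F588
G1 X193.194 Y90.073 F588
G1 X200.856 Y103.344 F588
M5
G0 X136.535 Y150.590
M3 S864
G1 X193.017 Y150.590 F588
G1 X193.017 Y40.707 F588
G1 X136.535 Y40.707 F588
G1 X136.535 Y150.590 F588
M5
G0 X0.000 Y0.000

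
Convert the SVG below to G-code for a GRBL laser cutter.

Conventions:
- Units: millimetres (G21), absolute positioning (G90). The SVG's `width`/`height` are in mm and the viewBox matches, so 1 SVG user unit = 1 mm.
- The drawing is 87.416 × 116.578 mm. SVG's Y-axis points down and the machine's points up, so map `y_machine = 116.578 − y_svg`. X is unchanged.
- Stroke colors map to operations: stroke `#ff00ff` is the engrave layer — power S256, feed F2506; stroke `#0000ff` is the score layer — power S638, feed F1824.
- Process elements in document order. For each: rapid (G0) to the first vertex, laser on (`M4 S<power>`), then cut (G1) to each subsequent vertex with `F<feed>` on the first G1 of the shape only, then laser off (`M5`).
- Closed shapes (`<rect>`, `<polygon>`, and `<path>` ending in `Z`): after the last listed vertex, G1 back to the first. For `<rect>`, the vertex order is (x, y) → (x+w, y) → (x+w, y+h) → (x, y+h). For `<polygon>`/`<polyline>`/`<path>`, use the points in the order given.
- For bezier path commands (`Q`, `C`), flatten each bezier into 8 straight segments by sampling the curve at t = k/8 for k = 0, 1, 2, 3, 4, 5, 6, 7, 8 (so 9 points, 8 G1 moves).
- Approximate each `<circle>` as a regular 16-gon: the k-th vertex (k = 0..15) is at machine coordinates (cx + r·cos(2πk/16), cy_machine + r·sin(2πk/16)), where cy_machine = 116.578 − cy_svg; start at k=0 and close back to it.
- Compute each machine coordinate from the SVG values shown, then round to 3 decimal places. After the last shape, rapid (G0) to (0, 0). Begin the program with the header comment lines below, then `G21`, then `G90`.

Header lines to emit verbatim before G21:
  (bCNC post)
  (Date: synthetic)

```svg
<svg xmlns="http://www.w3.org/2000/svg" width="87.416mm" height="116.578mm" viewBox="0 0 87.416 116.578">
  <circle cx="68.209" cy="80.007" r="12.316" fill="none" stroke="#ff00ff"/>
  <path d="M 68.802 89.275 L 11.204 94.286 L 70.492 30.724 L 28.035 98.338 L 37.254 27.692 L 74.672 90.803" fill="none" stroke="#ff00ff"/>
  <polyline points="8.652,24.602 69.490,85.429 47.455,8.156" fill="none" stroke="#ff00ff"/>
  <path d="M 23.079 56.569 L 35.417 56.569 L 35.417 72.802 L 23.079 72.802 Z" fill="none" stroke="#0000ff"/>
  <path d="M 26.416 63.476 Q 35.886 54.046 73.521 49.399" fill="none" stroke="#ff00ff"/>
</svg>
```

(bCNC post)
(Date: synthetic)
G21
G90
G0 X80.525 Y36.571
M4 S256
G1 X79.588 Y41.284 F2506
G1 X76.918 Y45.280
G1 X72.922 Y47.950
G1 X68.209 Y48.887
G1 X63.496 Y47.950
G1 X59.500 Y45.280
G1 X56.830 Y41.284
G1 X55.893 Y36.571
G1 X56.830 Y31.858
G1 X59.500 Y27.862
G1 X63.496 Y25.192
G1 X68.209 Y24.255
G1 X72.922 Y25.192
G1 X76.918 Y27.862
G1 X79.588 Y31.858
G1 X80.525 Y36.571
M5
G0 X68.802 Y27.303
M4 S256
G1 X11.204 Y22.292 F2506
G1 X70.492 Y85.854
G1 X28.035 Y18.240
G1 X37.254 Y88.886
G1 X74.672 Y25.775
M5
G0 X8.652 Y91.976
M4 S256
G1 X69.490 Y31.149 F2506
G1 X47.455 Y108.422
M5
G0 X23.079 Y60.009
M4 S638
G1 X35.417 Y60.009 F1824
G1 X35.417 Y43.776
G1 X23.079 Y43.776
G1 X23.079 Y60.009
M5
G0 X26.416 Y53.102
M4 S256
G1 X29.224 Y55.385 F2506
G1 X32.911 Y57.518
G1 X37.479 Y59.502
G1 X42.927 Y61.336
G1 X49.255 Y63.021
G1 X56.464 Y64.557
G1 X64.552 Y65.943
G1 X73.521 Y67.179
M5
G0 X0.000 Y0.000

Since the viewBox matches the mm dimensions, user units are millimetres directly. The only transform is the Y-flip y_m = 116.578 − y_svg.

Shape 1 is a circle drawn with `<circle>`. Its stroke #ff00ff means engrave at S256, F2506. After flipping Y the toolpath is (80.525,36.571) → (79.588,41.284) → (76.918,45.280) → (72.922,47.950) → (68.209,48.887) → (63.496,47.950) → (59.500,45.280) → (56.830,41.284) → (55.893,36.571) → (56.830,31.858) → (59.500,27.862) → (63.496,25.192) → (68.209,24.255) → (72.922,25.192) → (76.918,27.862) → (79.588,31.858) → (80.525,36.571), returning to the start.

Shape 2 is a open polyline drawn with `<path>`. Its stroke #ff00ff means engrave at S256, F2506. After flipping Y the toolpath is (68.802,27.303) → (11.204,22.292) → (70.492,85.854) → (28.035,18.240) → (37.254,88.886) → (74.672,25.775).

Shape 3 is a open polyline drawn with `<polyline>`. Its stroke #ff00ff means engrave at S256, F2506. After flipping Y the toolpath is (8.652,91.976) → (69.490,31.149) → (47.455,108.422).

Shape 4 is a rectangle drawn with `<path>`. Its stroke #0000ff means score at S638, F1824. After flipping Y the toolpath is (23.079,60.009) → (35.417,60.009) → (35.417,43.776) → (23.079,43.776) → (23.079,60.009), returning to the start.

Shape 5 is a quadratic bezier drawn with `<path>`. Its stroke #ff00ff means engrave at S256, F2506. After flipping Y the toolpath is (26.416,53.102) → (29.224,55.385) → (32.911,57.518) → (37.479,59.502) → (42.927,61.336) → (49.255,63.021) → (56.464,64.557) → (64.552,65.943) → (73.521,67.179).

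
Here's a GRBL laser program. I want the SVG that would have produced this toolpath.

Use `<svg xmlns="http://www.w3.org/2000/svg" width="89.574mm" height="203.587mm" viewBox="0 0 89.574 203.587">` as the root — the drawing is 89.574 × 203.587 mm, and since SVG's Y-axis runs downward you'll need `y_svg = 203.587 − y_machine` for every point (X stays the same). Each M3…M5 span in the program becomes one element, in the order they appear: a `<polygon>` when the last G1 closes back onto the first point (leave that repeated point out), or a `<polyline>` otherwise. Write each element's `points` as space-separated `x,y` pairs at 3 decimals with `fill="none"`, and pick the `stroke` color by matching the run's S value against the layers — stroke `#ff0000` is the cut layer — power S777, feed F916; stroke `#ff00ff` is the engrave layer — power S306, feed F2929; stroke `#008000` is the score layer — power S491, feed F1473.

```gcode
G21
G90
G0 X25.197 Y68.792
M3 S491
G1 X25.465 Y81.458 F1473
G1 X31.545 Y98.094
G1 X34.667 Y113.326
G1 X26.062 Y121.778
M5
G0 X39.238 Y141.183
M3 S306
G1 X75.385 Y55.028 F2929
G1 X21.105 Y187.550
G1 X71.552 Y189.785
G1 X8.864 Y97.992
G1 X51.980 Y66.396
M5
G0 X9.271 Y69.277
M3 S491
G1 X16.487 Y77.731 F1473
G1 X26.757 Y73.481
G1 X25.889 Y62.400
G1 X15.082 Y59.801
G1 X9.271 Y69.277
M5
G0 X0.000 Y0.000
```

Each laser-on run becomes one SVG element. Flip Y back into SVG space with y_svg = 203.587 − y_machine.

Run 1: the run's S491 means `#008000` (score). The run is open, so emit a `<polyline>` with points (Y-flipped): 25.197,134.795 25.465,122.129 31.545,105.493 34.667,90.261 26.062,81.809.

Run 2: power S306 maps to stroke `#ff00ff` (engrave). The run is open, so emit a `<polyline>` with points (Y-flipped): 39.238,62.404 75.385,148.559 21.105,16.037 71.552,13.802 8.864,105.595 51.980,137.191.

Run 3: power S491 maps to stroke `#008000` (score). The run returns to its start, so emit a `<polygon>` with points (Y-flipped): 9.271,134.310 16.487,125.856 26.757,130.106 25.889,141.187 15.082,143.786.

<svg xmlns="http://www.w3.org/2000/svg" width="89.574mm" height="203.587mm" viewBox="0 0 89.574 203.587">
  <polyline points="25.197,134.795 25.465,122.129 31.545,105.493 34.667,90.261 26.062,81.809" fill="none" stroke="#008000"/>
  <polyline points="39.238,62.404 75.385,148.559 21.105,16.037 71.552,13.802 8.864,105.595 51.980,137.191" fill="none" stroke="#ff00ff"/>
  <polygon points="9.271,134.310 16.487,125.856 26.757,130.106 25.889,141.187 15.082,143.786" fill="none" stroke="#008000"/>
</svg>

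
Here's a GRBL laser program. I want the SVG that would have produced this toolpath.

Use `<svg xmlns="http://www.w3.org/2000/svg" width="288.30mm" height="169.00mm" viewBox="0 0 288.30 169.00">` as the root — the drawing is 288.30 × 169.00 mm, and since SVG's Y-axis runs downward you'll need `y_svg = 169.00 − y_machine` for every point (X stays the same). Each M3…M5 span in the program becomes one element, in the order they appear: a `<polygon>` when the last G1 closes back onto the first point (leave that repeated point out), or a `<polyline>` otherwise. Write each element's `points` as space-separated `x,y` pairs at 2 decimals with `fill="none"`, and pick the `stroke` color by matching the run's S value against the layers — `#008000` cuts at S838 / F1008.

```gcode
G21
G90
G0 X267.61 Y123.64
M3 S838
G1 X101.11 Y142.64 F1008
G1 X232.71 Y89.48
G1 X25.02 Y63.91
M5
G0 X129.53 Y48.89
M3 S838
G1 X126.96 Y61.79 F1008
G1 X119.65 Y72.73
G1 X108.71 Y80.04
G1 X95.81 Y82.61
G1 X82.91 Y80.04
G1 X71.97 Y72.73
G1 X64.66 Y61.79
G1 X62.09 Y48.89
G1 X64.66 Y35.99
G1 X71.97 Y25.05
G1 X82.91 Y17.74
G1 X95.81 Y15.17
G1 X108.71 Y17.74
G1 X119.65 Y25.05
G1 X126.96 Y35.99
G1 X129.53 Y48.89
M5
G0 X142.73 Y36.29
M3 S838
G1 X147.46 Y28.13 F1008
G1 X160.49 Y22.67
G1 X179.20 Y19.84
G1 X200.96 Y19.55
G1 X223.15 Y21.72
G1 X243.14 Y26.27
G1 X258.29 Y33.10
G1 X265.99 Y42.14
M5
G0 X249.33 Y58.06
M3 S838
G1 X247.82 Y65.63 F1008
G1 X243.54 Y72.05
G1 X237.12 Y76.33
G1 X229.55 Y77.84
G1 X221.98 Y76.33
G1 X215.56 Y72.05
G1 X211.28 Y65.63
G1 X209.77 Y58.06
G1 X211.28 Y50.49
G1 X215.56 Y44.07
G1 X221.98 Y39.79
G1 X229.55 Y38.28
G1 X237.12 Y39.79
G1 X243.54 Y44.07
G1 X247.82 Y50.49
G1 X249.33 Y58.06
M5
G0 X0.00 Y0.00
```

y_svg = 169.00 − y_m. Every run uses S838, so all elements get stroke `#008000` (cut).

[1] open run; points: 267.61,45.36 101.11,26.36 232.71,79.52 25.02,105.09

[2] closed run; points: 129.53,120.11 126.96,107.21 119.65,96.27 108.71,88.96 95.81,86.39 82.91,88.96 71.97,96.27 64.66,107.21 62.09,120.11 64.66,133.01 71.97,143.95 82.91,151.26 95.81,153.83 108.71,151.26 119.65,143.95 126.96,133.01

[3] open run; points: 142.73,132.71 147.46,140.87 160.49,146.33 179.20,149.16 200.96,149.45 223.15,147.28 243.14,142.73 258.29,135.90 265.99,126.86

[4] closed run; points: 249.33,110.94 247.82,103.37 243.54,96.95 237.12,92.67 229.55,91.16 221.98,92.67 215.56,96.95 211.28,103.37 209.77,110.94 211.28,118.51 215.56,124.93 221.98,129.21 229.55,130.72 237.12,129.21 243.54,124.93 247.82,118.51

<svg xmlns="http://www.w3.org/2000/svg" width="288.30mm" height="169.00mm" viewBox="0 0 288.30 169.00">
  <polyline points="267.61,45.36 101.11,26.36 232.71,79.52 25.02,105.09" fill="none" stroke="#008000"/>
  <polygon points="129.53,120.11 126.96,107.21 119.65,96.27 108.71,88.96 95.81,86.39 82.91,88.96 71.97,96.27 64.66,107.21 62.09,120.11 64.66,133.01 71.97,143.95 82.91,151.26 95.81,153.83 108.71,151.26 119.65,143.95 126.96,133.01" fill="none" stroke="#008000"/>
  <polyline points="142.73,132.71 147.46,140.87 160.49,146.33 179.20,149.16 200.96,149.45 223.15,147.28 243.14,142.73 258.29,135.90 265.99,126.86" fill="none" stroke="#008000"/>
  <polygon points="249.33,110.94 247.82,103.37 243.54,96.95 237.12,92.67 229.55,91.16 221.98,92.67 215.56,96.95 211.28,103.37 209.77,110.94 211.28,118.51 215.56,124.93 221.98,129.21 229.55,130.72 237.12,129.21 243.54,124.93 247.82,118.51" fill="none" stroke="#008000"/>
</svg>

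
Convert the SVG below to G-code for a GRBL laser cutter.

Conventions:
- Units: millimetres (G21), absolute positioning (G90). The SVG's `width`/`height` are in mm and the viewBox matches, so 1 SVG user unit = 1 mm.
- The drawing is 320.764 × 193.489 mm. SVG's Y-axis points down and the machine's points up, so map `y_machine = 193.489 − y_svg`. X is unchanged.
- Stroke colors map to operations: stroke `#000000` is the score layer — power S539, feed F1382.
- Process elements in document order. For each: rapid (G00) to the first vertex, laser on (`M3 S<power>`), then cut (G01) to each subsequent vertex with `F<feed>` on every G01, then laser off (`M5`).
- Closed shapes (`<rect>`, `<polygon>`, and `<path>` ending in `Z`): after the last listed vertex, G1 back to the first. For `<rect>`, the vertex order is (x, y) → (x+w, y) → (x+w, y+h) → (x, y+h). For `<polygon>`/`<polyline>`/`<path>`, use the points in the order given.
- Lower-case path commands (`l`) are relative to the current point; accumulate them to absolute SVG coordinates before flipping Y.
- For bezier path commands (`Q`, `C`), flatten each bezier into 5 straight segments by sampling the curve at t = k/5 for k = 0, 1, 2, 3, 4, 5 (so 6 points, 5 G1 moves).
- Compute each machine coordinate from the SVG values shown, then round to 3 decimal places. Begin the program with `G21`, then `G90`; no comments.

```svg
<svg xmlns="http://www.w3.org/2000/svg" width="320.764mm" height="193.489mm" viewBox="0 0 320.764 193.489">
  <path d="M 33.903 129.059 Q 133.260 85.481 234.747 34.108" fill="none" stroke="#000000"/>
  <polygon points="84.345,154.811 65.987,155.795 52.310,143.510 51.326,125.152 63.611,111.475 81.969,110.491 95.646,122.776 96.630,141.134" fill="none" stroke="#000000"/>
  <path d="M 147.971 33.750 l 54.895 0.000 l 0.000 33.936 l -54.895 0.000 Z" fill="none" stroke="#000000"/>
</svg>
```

G21
G90
G00 X33.903 Y64.430
M3 S539
G01 X73.731 Y82.173 F1382
G01 X113.729 Y100.540 F1382
G01 X153.898 Y119.530 F1382
G01 X194.237 Y139.144 F1382
G01 X234.747 Y159.381 F1382
M5
G00 X84.345 Y38.678
M3 S539
G01 X65.987 Y37.694 F1382
G01 X52.310 Y49.979 F1382
G01 X51.326 Y68.337 F1382
G01 X63.611 Y82.014 F1382
G01 X81.969 Y82.998 F1382
G01 X95.646 Y70.713 F1382
G01 X96.630 Y52.355 F1382
G01 X84.345 Y38.678 F1382
M5
G00 X147.971 Y159.739
M3 S539
G01 X202.866 Y159.739 F1382
G01 X202.866 Y125.803 F1382
G01 X147.971 Y125.803 F1382
G01 X147.971 Y159.739 F1382
M5

1 u = 1 mm; y_m = 193.489 − y.

[1] `<path>` quadratic bezier, #000000→score S539 F1382: (33.903,64.430) → (73.731,82.173) → (113.729,100.540) → (153.898,119.530) → (194.237,139.144) → (234.747,159.381)

[2] `<polygon>` regular polygon, #000000→score S539 F1382: (84.345,38.678) → (65.987,37.694) → (52.310,49.979) → (51.326,68.337) → (63.611,82.014) → (81.969,82.998) → (95.646,70.713) → (96.630,52.355) → (84.345,38.678) (closed)

[3] `<path>` rectangle, #000000→score S539 F1382: (147.971,159.739) → (202.866,159.739) → (202.866,125.803) → (147.971,125.803) → (147.971,159.739) (closed)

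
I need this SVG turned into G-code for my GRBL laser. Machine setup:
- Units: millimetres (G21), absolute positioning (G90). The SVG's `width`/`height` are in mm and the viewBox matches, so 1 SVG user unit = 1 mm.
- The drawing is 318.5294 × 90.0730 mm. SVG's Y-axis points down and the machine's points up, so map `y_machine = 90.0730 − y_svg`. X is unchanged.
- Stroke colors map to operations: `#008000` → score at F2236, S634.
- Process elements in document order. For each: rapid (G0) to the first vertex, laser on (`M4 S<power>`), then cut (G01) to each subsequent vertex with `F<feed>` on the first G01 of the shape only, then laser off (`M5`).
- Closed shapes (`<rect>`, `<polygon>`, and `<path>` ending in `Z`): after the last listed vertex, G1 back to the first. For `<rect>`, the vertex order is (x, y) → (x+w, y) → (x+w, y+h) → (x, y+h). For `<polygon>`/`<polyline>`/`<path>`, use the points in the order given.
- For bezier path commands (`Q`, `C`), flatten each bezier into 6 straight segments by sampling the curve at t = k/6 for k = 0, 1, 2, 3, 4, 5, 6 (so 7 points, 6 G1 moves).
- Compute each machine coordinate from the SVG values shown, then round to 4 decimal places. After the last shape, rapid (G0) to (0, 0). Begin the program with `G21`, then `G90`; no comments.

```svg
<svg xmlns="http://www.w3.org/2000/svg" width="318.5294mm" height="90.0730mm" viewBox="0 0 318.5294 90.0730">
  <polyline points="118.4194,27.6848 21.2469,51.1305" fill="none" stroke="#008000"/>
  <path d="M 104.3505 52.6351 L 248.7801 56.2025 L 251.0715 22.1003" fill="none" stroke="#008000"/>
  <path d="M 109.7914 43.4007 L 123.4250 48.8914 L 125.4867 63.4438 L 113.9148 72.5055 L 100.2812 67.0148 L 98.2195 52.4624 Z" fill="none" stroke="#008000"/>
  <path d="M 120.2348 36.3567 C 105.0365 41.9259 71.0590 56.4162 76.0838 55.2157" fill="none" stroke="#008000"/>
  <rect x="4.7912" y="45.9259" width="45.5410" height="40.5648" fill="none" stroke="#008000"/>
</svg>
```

G21
G90
G0 X118.4194 Y62.3882
M4 S634
G01 X21.2469 Y38.9425 F2236
M5
G0 X104.3505 Y37.4379
M4 S634
G01 X248.7801 Y33.8705 F2236
G01 X251.0715 Y67.9727
M5
G0 X109.7914 Y46.6723
M4 S634
G01 X123.4250 Y41.1816 F2236
G01 X125.4867 Y26.6292
G01 X113.9148 Y17.5675
G01 X100.2812 Y23.0582
G01 X98.2195 Y37.6106
G01 X109.7914 Y46.6723
M5
G0 X120.2348 Y53.7163
M4 S634
G01 X111.3382 Y50.3022 F2236
G01 X100.9168 Y46.0850
G01 X90.5756 Y41.7482
G01 X81.9197 Y37.9755
G01 X76.5541 Y35.4507
G01 X76.0838 Y34.8573
M5
G0 X4.7912 Y44.1471
M4 S634
G01 X50.3322 Y44.1471 F2236
G01 X50.3322 Y3.5823
G01 X4.7912 Y3.5823
G01 X4.7912 Y44.1471
M5
G0 X0.0000 Y0.0000

Since the viewBox matches the mm dimensions, user units are millimetres directly. The only transform is the Y-flip y_m = 90.0730 − y_svg.

Shape 1 is a line segment drawn with `<polyline>`. Its stroke #008000 means score at S634, F2236. After flipping Y the toolpath is (118.4194,62.3882) → (21.2469,38.9425).

Shape 2 is a open polyline drawn with `<path>`. Its stroke #008000 means score at S634, F2236. After flipping Y the toolpath is (104.3505,37.4379) → (248.7801,33.8705) → (251.0715,67.9727).

Shape 3 is a regular polygon drawn with `<path>`. Its stroke #008000 means score at S634, F2236. After flipping Y the toolpath is (109.7914,46.6723) → (123.4250,41.1816) → (125.4867,26.6292) → (113.9148,17.5675) → (100.2812,23.0582) → (98.2195,37.6106) → (109.7914,46.6723), returning to the start.

Shape 4 is a cubic bezier drawn with `<path>`. Its stroke #008000 means score at S634, F2236. After flipping Y the toolpath is (120.2348,53.7163) → (111.3382,50.3022) → (100.9168,46.0850) → (90.5756,41.7482) → (81.9197,37.9755) → (76.5541,35.4507) → (76.0838,34.8573).

Shape 5 is a rectangle drawn with `<rect>`. Its stroke #008000 means score at S634, F2236. After flipping Y the toolpath is (4.7912,44.1471) → (50.3322,44.1471) → (50.3322,3.5823) → (4.7912,3.5823) → (4.7912,44.1471), returning to the start.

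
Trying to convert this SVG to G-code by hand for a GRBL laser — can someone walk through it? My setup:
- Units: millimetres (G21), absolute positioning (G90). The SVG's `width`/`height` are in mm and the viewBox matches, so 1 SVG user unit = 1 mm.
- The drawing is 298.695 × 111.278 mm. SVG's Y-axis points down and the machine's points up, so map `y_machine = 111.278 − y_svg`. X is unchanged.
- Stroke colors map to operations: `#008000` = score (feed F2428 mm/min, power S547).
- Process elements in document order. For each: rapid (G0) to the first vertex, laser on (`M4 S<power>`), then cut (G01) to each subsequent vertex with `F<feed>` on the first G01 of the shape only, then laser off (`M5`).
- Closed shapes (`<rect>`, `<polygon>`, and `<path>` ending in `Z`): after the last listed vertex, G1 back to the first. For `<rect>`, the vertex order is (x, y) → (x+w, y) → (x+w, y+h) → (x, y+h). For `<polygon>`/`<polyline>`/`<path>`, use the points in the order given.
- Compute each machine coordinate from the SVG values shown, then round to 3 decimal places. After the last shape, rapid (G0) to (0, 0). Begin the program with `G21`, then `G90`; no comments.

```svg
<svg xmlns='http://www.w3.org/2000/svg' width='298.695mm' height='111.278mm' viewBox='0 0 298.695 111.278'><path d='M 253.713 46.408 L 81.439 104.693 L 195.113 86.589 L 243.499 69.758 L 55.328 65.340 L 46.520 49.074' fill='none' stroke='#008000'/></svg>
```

1 u = 1 mm; y_m = 111.278 − y.

[1] `<path>` open polyline, #008000→score S547 F2428: (253.713,64.870) → (81.439,6.585) → (195.113,24.689) → (243.499,41.520) → (55.328,45.938) → (46.520,62.204)

G21
G90
G0 X253.713 Y64.870
M4 S547
G01 X81.439 Y6.585 F2428
G01 X195.113 Y24.689
G01 X243.499 Y41.520
G01 X55.328 Y45.938
G01 X46.520 Y62.204
M5
G0 X0.000 Y0.000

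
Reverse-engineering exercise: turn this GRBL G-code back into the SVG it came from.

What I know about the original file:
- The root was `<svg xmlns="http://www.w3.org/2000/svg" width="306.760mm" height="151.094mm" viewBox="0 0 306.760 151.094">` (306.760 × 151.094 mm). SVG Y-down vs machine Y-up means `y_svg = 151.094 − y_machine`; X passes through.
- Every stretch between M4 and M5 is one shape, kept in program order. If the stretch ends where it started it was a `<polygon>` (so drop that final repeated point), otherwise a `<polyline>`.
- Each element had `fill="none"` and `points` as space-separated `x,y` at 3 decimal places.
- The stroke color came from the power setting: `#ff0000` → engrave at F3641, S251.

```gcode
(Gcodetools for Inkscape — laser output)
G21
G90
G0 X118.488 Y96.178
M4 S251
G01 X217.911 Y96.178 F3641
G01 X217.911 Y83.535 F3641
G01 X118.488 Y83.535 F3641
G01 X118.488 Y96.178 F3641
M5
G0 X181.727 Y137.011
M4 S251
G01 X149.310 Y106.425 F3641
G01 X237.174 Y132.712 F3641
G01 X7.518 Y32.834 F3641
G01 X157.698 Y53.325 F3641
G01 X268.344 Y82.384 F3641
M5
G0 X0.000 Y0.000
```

<svg xmlns="http://www.w3.org/2000/svg" width="306.760mm" height="151.094mm" viewBox="0 0 306.760 151.094">
  <polygon points="118.488,54.916 217.911,54.916 217.911,67.559 118.488,67.559" fill="none" stroke="#ff0000"/>
  <polyline points="181.727,14.083 149.310,44.669 237.174,18.382 7.518,118.260 157.698,97.769 268.344,68.710" fill="none" stroke="#ff0000"/>
</svg>

Machine Y-up, SVG Y-down with viewBox height 151.094, so y_svg = 151.094 − y_machine; X carries over. Every run uses S251, so all elements get stroke `#ff0000` (engrave).

Run 1: The run returns to its start, so emit a `<polygon>` with points (Y-flipped): 118.488,54.916 217.911,54.916 217.911,67.559 118.488,67.559.

Run 2: The run is open, so emit a `<polyline>` with points (Y-flipped): 181.727,14.083 149.310,44.669 237.174,18.382 7.518,118.260 157.698,97.769 268.344,68.710.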